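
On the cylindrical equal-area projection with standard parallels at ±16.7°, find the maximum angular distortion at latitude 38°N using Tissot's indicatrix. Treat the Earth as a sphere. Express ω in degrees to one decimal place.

A cylindrical equal-area projection with standard parallel φ₀ has meridian scale h = cos φ / cos φ₀ and parallel scale k = cos φ₀ / cos φ (so areas are preserved, h·k = 1).
At 38°: h = 0.8227, k = 1.215; principal scales a = 1.215, b = 0.8227.
sin(ω/2) = (a − b)/(a + b) = 0.3928/2.038 = 0.1927, so ω = 2 arcsin(0.1927) ≈ 22.2°.

22.2°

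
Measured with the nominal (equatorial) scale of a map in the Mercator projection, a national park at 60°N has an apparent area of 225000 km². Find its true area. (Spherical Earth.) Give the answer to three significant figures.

Mercator is conformal, so the point scale is isotropic: h = k = sec φ = 1/cos φ.
Areal scale = k² = sec²φ = 1/cos²(60°) = 1/0.5000² = 4.000.
True area = apparent / (areal scale) = 225000 / 4.000 ≈ 56300 km².

56300 km²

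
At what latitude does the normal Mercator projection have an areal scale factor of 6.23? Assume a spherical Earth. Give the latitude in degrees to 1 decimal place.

Mercator areal scale is sec²φ.
sec²φ = 6.23  ⇒  cos²φ = 0.1605  ⇒  cos φ = 0.4006.
φ = arccos(0.4006) ≈ 66.4°.

66.4°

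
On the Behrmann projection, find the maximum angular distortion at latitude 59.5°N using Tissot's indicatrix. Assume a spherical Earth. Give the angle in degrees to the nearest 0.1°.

58.5°

Behrmann is a cylindrical equal-area projection with standard parallels at ±30°. For cylindrical equal-area with standard parallel φ₀, h = cos φ / cos φ₀ and k = cos φ₀ / cos φ, so h·k = 1.
At 59.5°: h = 0.5861, k = 1.706; principal scales a = 1.706, b = 0.5861.
sin(ω/2) = (a − b)/(a + b) = 1.120/2.292 = 0.4887, so ω = 2 arcsin(0.4887) ≈ 58.5°.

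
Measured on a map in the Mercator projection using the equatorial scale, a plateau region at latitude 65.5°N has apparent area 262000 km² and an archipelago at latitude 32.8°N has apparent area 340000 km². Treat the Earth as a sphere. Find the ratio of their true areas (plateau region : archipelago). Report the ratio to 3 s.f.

Since Mercator area scale is 1/cos²φ, the true area equals the apparent area multiplied by cos²φ.
True area of plateau region: 262000 × cos²(65.5°) = 262000 × 0.1720 = 45060 km².
True area of archipelago: 340000 × cos²(32.8°) = 340000 × 0.7066 = 240200 km².
Ratio = 45060 / 240200 ≈ 0.188.

0.188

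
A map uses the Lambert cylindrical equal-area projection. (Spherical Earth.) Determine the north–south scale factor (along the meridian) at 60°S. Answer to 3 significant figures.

0.500

The Lambert cylindrical equal-area projection is the cylindrical equal-area projection with its standard parallel at the equator (φ₀ = 0). A cylindrical equal-area projection with standard parallel φ₀ has meridian scale h = cos φ / cos φ₀ and parallel scale k = cos φ₀ / cos φ (so areas are preserved, h·k = 1).
h = cos 60° / cos 0° = 0.5000/1.000 = 0.5000.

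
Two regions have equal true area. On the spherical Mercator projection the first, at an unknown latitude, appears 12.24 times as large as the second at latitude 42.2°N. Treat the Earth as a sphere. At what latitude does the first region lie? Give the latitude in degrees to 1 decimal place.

77.8°

On Mercator, (apparent₁)/(apparent₂) = sec²φ₁ / sec²φ₂ when true areas are equal.
cos²φ₂ / cos²φ₁ = 12.24  ⇒  cos φ₁ = cos 42.2° / √12.24 = 0.7408/3.499 = 0.2117.
φ₁ = arccos(0.2117) ≈ 77.8°.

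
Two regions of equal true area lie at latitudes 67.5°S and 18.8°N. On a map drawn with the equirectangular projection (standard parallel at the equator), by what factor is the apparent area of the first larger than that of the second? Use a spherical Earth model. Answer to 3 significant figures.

2.47

Plate carrée maps x = Rλ, y = Rφ. The meridian scale is h = 1 and the parallel scale is k = 1/cos φ = sec φ.
Areal scale at 67.5°: h·k = 1.000 × 2.613 = 2.613.
Areal scale at 18.8°: h·k = 1.000 × 1.056 = 1.056.
Ratio = 2.613/1.056 ≈ 2.47.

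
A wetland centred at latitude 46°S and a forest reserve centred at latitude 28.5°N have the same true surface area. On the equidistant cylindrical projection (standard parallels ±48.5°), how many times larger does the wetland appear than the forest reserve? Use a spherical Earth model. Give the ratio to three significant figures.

1.27

In the equirectangular projection with standard parallel φ₀ = 48.5° (x = Rλ cos φ₀, y = Rφ), meridians are true-scale (h = 1) and the parallel scale is k = cos φ₀ / cos φ.
Areal scale at 46°: h·k = 1.000 × 0.9539 = 0.9539.
Areal scale at 28.5°: h·k = 1.000 × 0.7540 = 0.7540.
Ratio = 0.9539/0.7540 ≈ 1.27.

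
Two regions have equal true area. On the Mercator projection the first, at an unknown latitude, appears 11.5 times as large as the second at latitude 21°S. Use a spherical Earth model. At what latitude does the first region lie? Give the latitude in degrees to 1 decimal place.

74.0°

On Mercator, (apparent₁)/(apparent₂) = sec²φ₁ / sec²φ₂ when true areas are equal.
cos²φ₂ / cos²φ₁ = 11.5  ⇒  cos φ₁ = cos 21° / √11.5 = 0.9336/3.391 = 0.2753.
φ₁ = arccos(0.2753) ≈ 74.0°.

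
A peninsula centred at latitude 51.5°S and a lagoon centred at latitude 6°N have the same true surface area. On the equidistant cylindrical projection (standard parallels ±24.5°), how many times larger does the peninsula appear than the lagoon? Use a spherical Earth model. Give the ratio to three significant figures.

1.60

The equidistant cylindrical projection with φ₀ = 24.5° has h = 1 (meridians true) and k = cos φ₀ / cos φ along parallels.
Areal scale at 51.5°: h·k = 1.000 × 1.462 = 1.462.
Areal scale at 6°: h·k = 1.000 × 0.9150 = 0.9150.
Ratio = 1.462/0.9150 ≈ 1.60.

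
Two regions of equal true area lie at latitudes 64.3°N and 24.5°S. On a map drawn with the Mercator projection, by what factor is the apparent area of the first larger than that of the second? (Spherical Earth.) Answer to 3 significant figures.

4.40

On Mercator, area is exaggerated by sec²φ = 1/cos²φ.
At 64.3°: sec²(64.3°) = 1/0.4337² = 5.317.
At 24.5°: sec²(24.5°) = 1/0.9100² = 1.208.
Ratio = 5.317/1.208 = cos²(24.5°)/cos²(64.3°) ≈ 4.40.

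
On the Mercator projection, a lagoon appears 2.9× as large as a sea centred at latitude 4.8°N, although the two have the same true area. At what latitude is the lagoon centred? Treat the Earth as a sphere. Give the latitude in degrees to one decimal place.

54.2°

Mercator areal scale is sec²φ, so apparent-area ratio = sec²φ₁ / sec²φ₂ = cos²φ₂ / cos²φ₁.
cos²φ₂ / cos²φ₁ = 2.9  ⇒  cos φ₁ = cos 4.8° / √2.9 = 0.9965/1.703 = 0.5852.
φ₁ = arccos(0.5852) ≈ 54.2°.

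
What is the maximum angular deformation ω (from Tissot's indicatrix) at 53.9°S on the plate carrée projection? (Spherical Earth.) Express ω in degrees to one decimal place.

30.0°

Plate carrée maps x = Rλ, y = Rφ. The meridian scale is h = 1 and the parallel scale is k = 1/cos φ = sec φ.
At 53.9°: h = 1.000, k = 1.697; principal scales a = 1.697, b = 1.000.
sin(ω/2) = (a − b)/(a + b) = 0.6972/2.697 = 0.2585, so ω = 2 arcsin(0.2585) ≈ 30.0°.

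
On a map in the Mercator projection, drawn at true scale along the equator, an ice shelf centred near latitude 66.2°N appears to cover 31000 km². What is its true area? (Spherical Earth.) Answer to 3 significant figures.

5050 km²

Mercator is conformal, so the point scale is isotropic: h = k = sec φ = 1/cos φ.
Areal scale = k² = sec²φ = 1/cos²(66.2°) = 1/0.4035² = 6.141.
True area = apparent / (areal scale) = 31000 / 6.141 ≈ 5050 km².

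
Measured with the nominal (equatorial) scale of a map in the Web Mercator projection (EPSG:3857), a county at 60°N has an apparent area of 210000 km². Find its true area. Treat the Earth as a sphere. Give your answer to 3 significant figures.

The Mercator projection is conformal; its linear scale factor is the same in every direction and equals sec φ = 1/cos φ.
Areal scale = k² = sec²φ = 1/cos²(60°) = 1/0.5000² = 4.000.
True area = apparent / (areal scale) = 210000 / 4.000 ≈ 52500 km².

52500 km²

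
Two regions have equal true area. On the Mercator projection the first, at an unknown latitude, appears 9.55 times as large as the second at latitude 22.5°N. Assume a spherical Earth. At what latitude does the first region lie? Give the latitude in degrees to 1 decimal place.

72.6°

For equal true areas on Mercator, apparent areas scale as sec²φ, so the ratio is cos²φ₂ / cos²φ₁.
cos²φ₂ / cos²φ₁ = 9.55  ⇒  cos φ₁ = cos 22.5° / √9.55 = 0.9239/3.090 = 0.2990.
φ₁ = arccos(0.2990) ≈ 72.6°.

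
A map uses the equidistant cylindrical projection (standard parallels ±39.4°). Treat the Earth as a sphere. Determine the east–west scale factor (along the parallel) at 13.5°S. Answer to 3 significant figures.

With standard parallel φ₀ = 39.4°, the equirectangular projection gives x = Rλ cos φ₀, y = Rφ, so h = 1 and k = cos 39.4° / cos φ.
k = cos 39.4° / cos 13.5° = 0.7727/0.9724 = 0.7947.

0.795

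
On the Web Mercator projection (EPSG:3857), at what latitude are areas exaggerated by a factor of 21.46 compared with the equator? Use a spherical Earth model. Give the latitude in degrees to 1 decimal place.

Mercator areal scale is sec²φ.
sec²φ = 21.46  ⇒  cos²φ = 0.04660  ⇒  cos φ = 0.2159.
φ = arccos(0.2159) ≈ 77.5°.

77.5°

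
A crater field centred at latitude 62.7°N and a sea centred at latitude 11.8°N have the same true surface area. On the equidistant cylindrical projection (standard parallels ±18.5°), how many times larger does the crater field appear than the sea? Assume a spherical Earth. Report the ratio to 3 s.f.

2.13

The equidistant cylindrical projection with φ₀ = 18.5° has h = 1 (meridians true) and k = cos φ₀ / cos φ along parallels.
Areal scale at 62.7°: h·k = 1.000 × 2.068 = 2.068.
Areal scale at 11.8°: h·k = 1.000 × 0.9688 = 0.9688.
Ratio = 2.068/0.9688 ≈ 2.13.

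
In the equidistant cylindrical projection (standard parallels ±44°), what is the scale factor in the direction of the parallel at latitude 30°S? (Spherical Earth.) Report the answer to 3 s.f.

With standard parallel φ₀ = 44°, the equirectangular projection gives x = Rλ cos φ₀, y = Rφ, so h = 1 and k = cos 44° / cos φ.
k = cos 44° / cos 30° = 0.7193/0.8660 = 0.8306.

0.831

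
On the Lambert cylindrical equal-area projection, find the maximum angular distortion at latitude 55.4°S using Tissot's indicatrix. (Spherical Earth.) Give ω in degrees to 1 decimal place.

The Lambert cylindrical equal-area projection is the cylindrical equal-area projection with its standard parallel at the equator (φ₀ = 0). Cylindrical equal-area (φ₀ = 0°): h = cos φ / cos 0° along meridians, k = cos 0° / cos φ along parallels; h·k = 1.
At 55.4°: h = 0.5678, k = 1.761; principal scales a = 1.761, b = 0.5678.
sin(ω/2) = (a − b)/(a + b) = 1.193/2.329 = 0.5123, so ω = 2 arcsin(0.5123) ≈ 61.6°.

61.6°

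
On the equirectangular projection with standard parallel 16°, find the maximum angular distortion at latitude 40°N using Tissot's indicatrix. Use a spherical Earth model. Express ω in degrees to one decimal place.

With standard parallel φ₀ = 16°, the equirectangular projection gives x = Rλ cos φ₀, y = Rφ, so h = 1 and k = cos 16° / cos φ.
At 40°: h = 1.000, k = 1.255; principal scales a = 1.255, b = 1.000.
sin(ω/2) = (a − b)/(a + b) = 0.2548/2.255 = 0.1130, so ω = 2 arcsin(0.1130) ≈ 13.0°.

13.0°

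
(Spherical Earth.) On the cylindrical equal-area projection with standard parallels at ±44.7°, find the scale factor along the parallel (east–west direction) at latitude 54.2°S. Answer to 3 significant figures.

1.22

Cylindrical equal-area (φ₀ = 44.7°): h = cos φ / cos 44.7° along meridians, k = cos 44.7° / cos φ along parallels; h·k = 1.
k = cos 44.7° / cos 54.2° = 0.7108/0.5850 = 1.215.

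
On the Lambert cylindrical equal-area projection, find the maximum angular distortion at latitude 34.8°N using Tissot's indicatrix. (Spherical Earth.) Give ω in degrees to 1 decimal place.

22.4°

The Lambert cylindrical equal-area projection is the cylindrical equal-area projection with its standard parallel at the equator (φ₀ = 0). For cylindrical equal-area with standard parallel φ₀, h = cos φ / cos φ₀ and k = cos φ₀ / cos φ, so h·k = 1.
At 34.8°: h = 0.8211, k = 1.218; principal scales a = 1.218, b = 0.8211.
sin(ω/2) = (a − b)/(a + b) = 0.3967/2.039 = 0.1945, so ω = 2 arcsin(0.1945) ≈ 22.4°.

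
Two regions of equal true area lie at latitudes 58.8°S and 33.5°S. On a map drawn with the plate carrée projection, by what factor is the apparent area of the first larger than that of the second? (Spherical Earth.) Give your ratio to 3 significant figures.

1.61

For the equirectangular projection with φ₀ = 0 (plate carrée), h = 1 along meridians and k = sec φ along parallels.
Areal scale at 58.8°: h·k = 1.000 × 1.930 = 1.930.
Areal scale at 33.5°: h·k = 1.000 × 1.199 = 1.199.
Ratio = 1.930/1.199 ≈ 1.61.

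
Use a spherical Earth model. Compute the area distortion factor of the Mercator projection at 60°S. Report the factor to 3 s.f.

The Mercator projection is conformal; its linear scale factor is the same in every direction and equals sec φ = 1/cos φ.
Areal scale = k² = sec²φ = 1/cos²(60°) = 1/0.5000² = 4.000.

4.00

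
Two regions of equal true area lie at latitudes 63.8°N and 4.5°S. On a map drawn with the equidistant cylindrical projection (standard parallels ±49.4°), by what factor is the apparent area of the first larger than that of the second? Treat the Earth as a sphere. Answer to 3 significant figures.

In the equirectangular projection with standard parallel φ₀ = 49.4° (x = Rλ cos φ₀, y = Rφ), meridians are true-scale (h = 1) and the parallel scale is k = cos φ₀ / cos φ.
Areal scale at 63.8°: h·k = 1.000 × 1.474 = 1.474.
Areal scale at 4.5°: h·k = 1.000 × 0.6528 = 0.6528.
Ratio = 1.474/0.6528 ≈ 2.26.

2.26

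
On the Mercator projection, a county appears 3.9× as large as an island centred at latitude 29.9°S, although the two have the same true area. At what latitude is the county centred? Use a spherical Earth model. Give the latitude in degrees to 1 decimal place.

64.0°

On Mercator, (apparent₁)/(apparent₂) = sec²φ₁ / sec²φ₂ when true areas are equal.
cos²φ₂ / cos²φ₁ = 3.9  ⇒  cos φ₁ = cos 29.9° / √3.9 = 0.8669/1.975 = 0.4390.
φ₁ = arccos(0.4390) ≈ 64.0°.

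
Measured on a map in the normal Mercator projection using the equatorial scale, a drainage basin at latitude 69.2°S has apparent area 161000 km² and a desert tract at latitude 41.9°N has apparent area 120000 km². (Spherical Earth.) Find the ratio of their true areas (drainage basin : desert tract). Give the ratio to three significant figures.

0.305

Since Mercator area scale is 1/cos²φ, the true area equals the apparent area multiplied by cos²φ.
True area of drainage basin: 161000 × cos²(69.2°) = 161000 × 0.1261 = 20300 km².
True area of desert tract: 120000 × cos²(41.9°) = 120000 × 0.5540 = 66480 km².
Ratio = 20300 / 66480 ≈ 0.305.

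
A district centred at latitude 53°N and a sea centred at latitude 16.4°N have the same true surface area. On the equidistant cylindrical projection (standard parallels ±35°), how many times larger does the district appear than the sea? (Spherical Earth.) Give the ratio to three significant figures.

1.59

In the equirectangular projection with standard parallel φ₀ = 35° (x = Rλ cos φ₀, y = Rφ), meridians are true-scale (h = 1) and the parallel scale is k = cos φ₀ / cos φ.
Areal scale at 53°: h·k = 1.000 × 1.361 = 1.361.
Areal scale at 16.4°: h·k = 1.000 × 0.8539 = 0.8539.
Ratio = 1.361/0.8539 ≈ 1.59.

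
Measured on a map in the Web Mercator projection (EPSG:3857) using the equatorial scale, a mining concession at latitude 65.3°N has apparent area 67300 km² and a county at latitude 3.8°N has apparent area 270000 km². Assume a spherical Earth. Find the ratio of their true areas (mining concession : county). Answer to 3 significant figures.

0.0437

Since Mercator area scale is 1/cos²φ, the true area equals the apparent area multiplied by cos²φ.
True area of mining concession: 67300 × cos²(65.3°) = 67300 × 0.1746 = 11750 km².
True area of county: 270000 × cos²(3.8°) = 270000 × 0.9956 = 268800 km².
Ratio = 11750 / 268800 ≈ 0.0437.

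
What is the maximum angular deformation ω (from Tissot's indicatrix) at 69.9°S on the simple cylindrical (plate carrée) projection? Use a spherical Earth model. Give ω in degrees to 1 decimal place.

In the plate carrée (x = Rλ, y = Rφ), meridians are true-scale (h = 1) and parallels are stretched by k = sec φ.
At 69.9°: h = 1.000, k = 2.910; principal scales a = 2.910, b = 1.000.
sin(ω/2) = (a − b)/(a + b) = 1.910/3.910 = 0.4885, so ω = 2 arcsin(0.4885) ≈ 58.5°.

58.5°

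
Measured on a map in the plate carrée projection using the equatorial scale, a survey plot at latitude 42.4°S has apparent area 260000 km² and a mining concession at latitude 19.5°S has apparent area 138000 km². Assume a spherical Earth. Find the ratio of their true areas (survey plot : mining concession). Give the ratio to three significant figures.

1.48

On the plate carrée, areal scale = h·k = 1 × sec φ, so true area = apparent × cos φ.
True area of survey plot: 260000 × cos(42.4°) = 260000 × 0.7385 = 192000 km².
True area of mining concession: 138000 × cos(19.5°) = 138000 × 0.9426 = 130100 km².
Ratio = 192000 / 130100 ≈ 1.48.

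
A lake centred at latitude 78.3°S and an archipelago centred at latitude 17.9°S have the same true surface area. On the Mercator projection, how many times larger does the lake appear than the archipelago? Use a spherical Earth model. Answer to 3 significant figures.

Mercator is conformal with k = sec φ, so areal scale = k² = sec²φ.
At 78.3°: sec²(78.3°) = 1/0.2028² = 24.32.
At 17.9°: sec²(17.9°) = 1/0.9516² = 1.104.
Ratio = 24.32/1.104 = cos²(17.9°)/cos²(78.3°) ≈ 22.0.

22.0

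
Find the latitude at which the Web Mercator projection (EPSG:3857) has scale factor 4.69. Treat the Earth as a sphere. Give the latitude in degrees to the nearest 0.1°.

77.7°

Mercator scale is k = sec φ = 1/cos φ.
1/cos φ = 4.69  ⇒  cos φ = 0.2132  ⇒  φ = arccos(0.2132) ≈ 77.7°.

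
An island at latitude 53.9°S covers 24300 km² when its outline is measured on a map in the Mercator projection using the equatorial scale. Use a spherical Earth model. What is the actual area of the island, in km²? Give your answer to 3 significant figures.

8440 km²

Mercator is conformal, so the point scale is isotropic: h = k = sec φ = 1/cos φ.
Areal scale = k² = sec²φ = 1/cos²(53.9°) = 1/0.5892² = 2.881.
True area = apparent / (areal scale) = 24300 / 2.881 ≈ 8440 km².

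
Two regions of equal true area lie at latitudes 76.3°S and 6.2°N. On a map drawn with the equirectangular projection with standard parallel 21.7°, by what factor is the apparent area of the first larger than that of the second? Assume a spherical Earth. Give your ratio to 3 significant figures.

The equidistant cylindrical projection with φ₀ = 21.7° has h = 1 (meridians true) and k = cos φ₀ / cos φ along parallels.
Areal scale at 76.3°: h·k = 1.000 × 3.923 = 3.923.
Areal scale at 6.2°: h·k = 1.000 × 0.9346 = 0.9346.
Ratio = 3.923/0.9346 ≈ 4.20.

4.20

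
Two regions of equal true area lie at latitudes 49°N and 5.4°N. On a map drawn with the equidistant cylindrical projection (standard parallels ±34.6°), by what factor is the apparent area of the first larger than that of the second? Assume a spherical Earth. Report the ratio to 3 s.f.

1.52

The equidistant cylindrical projection with φ₀ = 34.6° has h = 1 (meridians true) and k = cos φ₀ / cos φ along parallels.
Areal scale at 49°: h·k = 1.000 × 1.255 = 1.255.
Areal scale at 5.4°: h·k = 1.000 × 0.8268 = 0.8268.
Ratio = 1.255/0.8268 ≈ 1.52.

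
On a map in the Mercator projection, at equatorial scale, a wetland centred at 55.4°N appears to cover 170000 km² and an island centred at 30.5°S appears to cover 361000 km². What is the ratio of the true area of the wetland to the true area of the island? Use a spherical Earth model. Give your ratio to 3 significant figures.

Mercator's areal exaggeration is sec²φ; hence true area = (apparent area) · cos²φ.
True area of wetland: 170000 × cos²(55.4°) = 170000 × 0.3224 = 54820 km².
True area of island: 361000 × cos²(30.5°) = 361000 × 0.7424 = 268000 km².
Ratio = 54820 / 268000 ≈ 0.205.

0.205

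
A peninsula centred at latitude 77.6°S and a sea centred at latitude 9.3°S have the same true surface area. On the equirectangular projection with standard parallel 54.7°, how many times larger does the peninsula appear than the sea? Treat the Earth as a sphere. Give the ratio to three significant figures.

4.60

In the equirectangular projection with standard parallel φ₀ = 54.7° (x = Rλ cos φ₀, y = Rφ), meridians are true-scale (h = 1) and the parallel scale is k = cos φ₀ / cos φ.
Areal scale at 77.6°: h·k = 1.000 × 2.691 = 2.691.
Areal scale at 9.3°: h·k = 1.000 × 0.5856 = 0.5856.
Ratio = 2.691/0.5856 ≈ 4.60.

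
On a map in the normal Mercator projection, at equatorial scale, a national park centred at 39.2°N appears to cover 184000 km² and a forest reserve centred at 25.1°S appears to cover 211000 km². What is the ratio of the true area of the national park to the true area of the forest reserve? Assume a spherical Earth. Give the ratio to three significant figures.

0.639

On Mercator the areal scale is sec²φ, so true area = apparent × cos²φ.
True area of national park: 184000 × cos²(39.2°) = 184000 × 0.6005 = 110500 km².
True area of forest reserve: 211000 × cos²(25.1°) = 211000 × 0.8201 = 173000 km².
Ratio = 110500 / 173000 ≈ 0.639.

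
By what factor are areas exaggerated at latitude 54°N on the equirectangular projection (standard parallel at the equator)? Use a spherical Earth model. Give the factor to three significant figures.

1.70

Plate carrée maps x = Rλ, y = Rφ. The meridian scale is h = 1 and the parallel scale is k = 1/cos φ = sec φ.
Areal scale = h·k = 1 × sec φ; at 54°, h = 1.000, k = 1.701, so h·k = 1.701.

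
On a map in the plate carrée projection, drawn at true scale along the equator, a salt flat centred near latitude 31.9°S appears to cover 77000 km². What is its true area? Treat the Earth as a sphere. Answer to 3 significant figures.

65400 km²

In the plate carrée (x = Rλ, y = Rφ), meridians are true-scale (h = 1) and parallels are stretched by k = sec φ.
Areal scale = h·k = 1 × sec φ; at 31.9°, h = 1.000, k = 1.178, so h·k = 1.178.
True area = apparent / (areal scale) = 77000 / 1.178 ≈ 65400 km².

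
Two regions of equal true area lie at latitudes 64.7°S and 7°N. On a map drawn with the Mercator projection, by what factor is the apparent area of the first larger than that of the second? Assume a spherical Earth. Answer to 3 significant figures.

Mercator is conformal with k = sec φ, so areal scale = k² = sec²φ.
At 64.7°: sec²(64.7°) = 1/0.4274² = 5.475.
At 7°: sec²(7°) = 1/0.9925² = 1.015.
Ratio = 5.475/1.015 = cos²(7°)/cos²(64.7°) ≈ 5.39.

5.39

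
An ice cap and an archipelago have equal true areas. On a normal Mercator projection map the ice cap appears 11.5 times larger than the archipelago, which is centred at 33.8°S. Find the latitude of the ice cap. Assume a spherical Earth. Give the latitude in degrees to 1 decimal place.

Mercator areal scale is sec²φ, so apparent-area ratio = sec²φ₁ / sec²φ₂ = cos²φ₂ / cos²φ₁.
cos²φ₂ / cos²φ₁ = 11.5  ⇒  cos φ₁ = cos 33.8° / √11.5 = 0.8310/3.391 = 0.2450.
φ₁ = arccos(0.2450) ≈ 75.8°.

75.8°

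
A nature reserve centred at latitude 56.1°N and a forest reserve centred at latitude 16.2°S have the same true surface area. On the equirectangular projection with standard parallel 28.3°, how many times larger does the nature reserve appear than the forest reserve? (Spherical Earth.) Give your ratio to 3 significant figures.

1.72

In the equirectangular projection with standard parallel φ₀ = 28.3° (x = Rλ cos φ₀, y = Rφ), meridians are true-scale (h = 1) and the parallel scale is k = cos φ₀ / cos φ.
Areal scale at 56.1°: h·k = 1.000 × 1.579 = 1.579.
Areal scale at 16.2°: h·k = 1.000 × 0.9169 = 0.9169.
Ratio = 1.579/0.9169 ≈ 1.72.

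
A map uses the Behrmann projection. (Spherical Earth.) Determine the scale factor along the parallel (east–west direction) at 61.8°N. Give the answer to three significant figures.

The Behrmann projection is cylindrical equal-area with φ₀ = 30°. A cylindrical equal-area projection with standard parallel φ₀ has meridian scale h = cos φ / cos φ₀ and parallel scale k = cos φ₀ / cos φ (so areas are preserved, h·k = 1).
k = cos 30° / cos 61.8° = 0.8660/0.4726 = 1.833.

1.83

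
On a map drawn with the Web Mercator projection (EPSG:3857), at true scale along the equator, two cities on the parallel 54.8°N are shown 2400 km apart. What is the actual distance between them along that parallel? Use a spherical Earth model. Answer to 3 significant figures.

1380 km

Mercator is conformal, so the point scale is isotropic: h = k = sec φ = 1/cos φ.
Along the parallel at 54.8°, map distances are exaggerated by k = sec 54.8° = 1.735.
True distance = 2400 / 1.735 = 2400 × cos 54.8° ≈ 1380 km.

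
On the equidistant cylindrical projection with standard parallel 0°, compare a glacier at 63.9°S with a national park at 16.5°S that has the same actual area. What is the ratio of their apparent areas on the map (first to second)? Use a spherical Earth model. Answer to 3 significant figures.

Plate carrée maps x = Rλ, y = Rφ. The meridian scale is h = 1 and the parallel scale is k = 1/cos φ = sec φ.
Areal scale at 63.9°: h·k = 1.000 × 2.273 = 2.273.
Areal scale at 16.5°: h·k = 1.000 × 1.043 = 1.043.
Ratio = 2.273/1.043 ≈ 2.18.

2.18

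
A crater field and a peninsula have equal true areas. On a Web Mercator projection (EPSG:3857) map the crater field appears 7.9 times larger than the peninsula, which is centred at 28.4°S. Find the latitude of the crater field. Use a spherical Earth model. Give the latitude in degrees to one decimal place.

For equal true areas on Mercator, apparent areas scale as sec²φ, so the ratio is cos²φ₂ / cos²φ₁.
cos²φ₂ / cos²φ₁ = 7.9  ⇒  cos φ₁ = cos 28.4° / √7.9 = 0.8796/2.811 = 0.3130.
φ₁ = arccos(0.3130) ≈ 71.8°.

71.8°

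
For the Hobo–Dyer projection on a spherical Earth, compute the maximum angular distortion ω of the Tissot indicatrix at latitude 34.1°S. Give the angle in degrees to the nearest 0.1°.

4.9°

The Hobo–Dyer projection is cylindrical equal-area with φ₀ = 37.5°. Cylindrical equal-area (φ₀ = 37.5°): h = cos φ / cos 37.5° along meridians, k = cos 37.5° / cos φ along parallels; h·k = 1.
At 34.1°: h = 1.044, k = 0.9581; principal scales a = 1.044, b = 0.9581.
sin(ω/2) = (a − b)/(a + b) = 0.08566/2.002 = 0.04279, so ω = 2 arcsin(0.04279) ≈ 4.9°.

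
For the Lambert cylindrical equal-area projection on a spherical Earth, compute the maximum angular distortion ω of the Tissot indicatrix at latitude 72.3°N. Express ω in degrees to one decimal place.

The Lambert cylindrical equal-area projection is the cylindrical equal-area projection with its standard parallel at the equator (φ₀ = 0). For cylindrical equal-area with standard parallel φ₀, h = cos φ / cos φ₀ and k = cos φ₀ / cos φ, so h·k = 1.
At 72.3°: h = 0.3040, k = 3.289; principal scales a = 3.289, b = 0.3040.
sin(ω/2) = (a − b)/(a + b) = 2.985/3.593 = 0.8308, so ω = 2 arcsin(0.8308) ≈ 112.4°.

112.4°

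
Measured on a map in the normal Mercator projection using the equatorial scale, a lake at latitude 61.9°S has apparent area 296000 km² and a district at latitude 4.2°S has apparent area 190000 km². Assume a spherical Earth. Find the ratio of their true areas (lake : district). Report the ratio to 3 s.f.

On Mercator the areal scale is sec²φ, so true area = apparent × cos²φ.
True area of lake: 296000 × cos²(61.9°) = 296000 × 0.2219 = 65670 km².
True area of district: 190000 × cos²(4.2°) = 190000 × 0.9946 = 189000 km².
Ratio = 65670 / 189000 ≈ 0.347.

0.347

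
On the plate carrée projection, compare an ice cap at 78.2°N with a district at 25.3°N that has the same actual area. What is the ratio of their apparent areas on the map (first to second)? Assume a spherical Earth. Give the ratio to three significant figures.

4.42

Plate carrée maps x = Rλ, y = Rφ. The meridian scale is h = 1 and the parallel scale is k = 1/cos φ = sec φ.
Areal scale at 78.2°: h·k = 1.000 × 4.890 = 4.890.
Areal scale at 25.3°: h·k = 1.000 × 1.106 = 1.106.
Ratio = 4.890/1.106 ≈ 4.42.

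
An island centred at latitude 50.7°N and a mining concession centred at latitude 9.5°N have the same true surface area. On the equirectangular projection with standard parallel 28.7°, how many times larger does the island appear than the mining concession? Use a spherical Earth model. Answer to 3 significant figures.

The equidistant cylindrical projection with φ₀ = 28.7° has h = 1 (meridians true) and k = cos φ₀ / cos φ along parallels.
Areal scale at 50.7°: h·k = 1.000 × 1.385 = 1.385.
Areal scale at 9.5°: h·k = 1.000 × 0.8893 = 0.8893.
Ratio = 1.385/0.8893 ≈ 1.56.

1.56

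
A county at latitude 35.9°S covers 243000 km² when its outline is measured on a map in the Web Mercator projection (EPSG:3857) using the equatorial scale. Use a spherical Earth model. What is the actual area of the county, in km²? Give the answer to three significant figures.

The Mercator projection is conformal; its linear scale factor is the same in every direction and equals sec φ = 1/cos φ.
Areal scale = k² = sec²φ = 1/cos²(35.9°) = 1/0.8100² = 1.524.
True area = apparent / (areal scale) = 243000 / 1.524 ≈ 159000 km².

159000 km²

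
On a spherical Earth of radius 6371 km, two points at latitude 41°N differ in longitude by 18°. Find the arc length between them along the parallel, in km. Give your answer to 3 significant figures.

1510 km

Arc length along a parallel = R cos φ · Δλ (with Δλ in radians).
= 6371 × cos 41° × (18° × π/180) = 6371 × 0.7547 × 0.3142 ≈ 1510 km.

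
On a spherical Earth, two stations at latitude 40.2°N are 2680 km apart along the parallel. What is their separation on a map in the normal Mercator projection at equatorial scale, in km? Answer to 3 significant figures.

For Mercator, h = k = sec φ (a conformal cylindrical projection has a single point scale, 1/cos φ).
Along the parallel, k = sec 40.2° = 1/0.7638 = 1.309.
Map distance = 2680 × 1.309 ≈ 3510 km.

3510 km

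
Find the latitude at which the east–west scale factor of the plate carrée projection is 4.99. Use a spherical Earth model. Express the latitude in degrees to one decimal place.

78.4°

Plate carrée: h = 1, k = sec φ along parallels.
sec φ = 4.99  ⇒  cos φ = 0.2004  ⇒  φ ≈ 78.4°.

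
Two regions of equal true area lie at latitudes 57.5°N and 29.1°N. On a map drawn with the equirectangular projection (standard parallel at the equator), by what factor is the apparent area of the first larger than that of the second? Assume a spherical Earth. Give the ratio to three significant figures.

For the equirectangular projection with φ₀ = 0 (plate carrée), h = 1 along meridians and k = sec φ along parallels.
Areal scale at 57.5°: h·k = 1.000 × 1.861 = 1.861.
Areal scale at 29.1°: h·k = 1.000 × 1.144 = 1.144.
Ratio = 1.861/1.144 ≈ 1.63.

1.63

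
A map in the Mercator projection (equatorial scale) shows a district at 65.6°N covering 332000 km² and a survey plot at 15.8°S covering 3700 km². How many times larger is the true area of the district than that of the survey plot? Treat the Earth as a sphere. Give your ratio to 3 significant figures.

On Mercator the areal scale is sec²φ, so true area = apparent × cos²φ.
True area of district: 332000 × cos²(65.6°) = 332000 × 0.1707 = 56660 km².
True area of survey plot: 3700 × cos²(15.8°) = 3700 × 0.9259 = 3426 km².
Ratio = 56660 / 3426 ≈ 16.5.

16.5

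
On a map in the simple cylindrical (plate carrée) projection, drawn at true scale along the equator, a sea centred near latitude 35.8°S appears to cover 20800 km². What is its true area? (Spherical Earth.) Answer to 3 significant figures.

Plate carrée maps x = Rλ, y = Rφ. The meridian scale is h = 1 and the parallel scale is k = 1/cos φ = sec φ.
Areal scale = h·k = 1 × sec φ; at 35.8°, h = 1.000, k = 1.233, so h·k = 1.233.
True area = apparent / (areal scale) = 20800 / 1.233 ≈ 16900 km².

16900 km²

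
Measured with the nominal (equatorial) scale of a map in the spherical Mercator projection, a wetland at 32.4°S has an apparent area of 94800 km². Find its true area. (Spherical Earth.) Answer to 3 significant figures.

67600 km²

Mercator is conformal, so the point scale is isotropic: h = k = sec φ = 1/cos φ.
Areal scale = k² = sec²φ = 1/cos²(32.4°) = 1/0.8443² = 1.403.
True area = apparent / (areal scale) = 94800 / 1.403 ≈ 67600 km².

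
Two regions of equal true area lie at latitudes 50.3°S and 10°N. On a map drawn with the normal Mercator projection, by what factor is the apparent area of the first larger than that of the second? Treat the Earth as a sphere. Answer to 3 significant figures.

2.38

On Mercator, area is exaggerated by sec²φ = 1/cos²φ.
At 50.3°: sec²(50.3°) = 1/0.6388² = 2.451.
At 10°: sec²(10°) = 1/0.9848² = 1.031.
Ratio = 2.451/1.031 = cos²(10°)/cos²(50.3°) ≈ 2.38.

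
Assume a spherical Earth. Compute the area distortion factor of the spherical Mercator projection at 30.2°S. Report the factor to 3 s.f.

1.34

The Mercator projection is conformal; its linear scale factor is the same in every direction and equals sec φ = 1/cos φ.
Areal scale = k² = sec²φ = 1/cos²(30.2°) = 1/0.8643² = 1.339.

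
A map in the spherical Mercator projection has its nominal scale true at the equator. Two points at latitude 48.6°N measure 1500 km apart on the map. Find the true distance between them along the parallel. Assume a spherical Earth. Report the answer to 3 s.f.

For Mercator, h = k = sec φ (a conformal cylindrical projection has a single point scale, 1/cos φ).
Along the parallel at 48.6°, map distances are exaggerated by k = sec 48.6° = 1.512.
True distance = 1500 / 1.512 = 1500 × cos 48.6° ≈ 992 km.

992 km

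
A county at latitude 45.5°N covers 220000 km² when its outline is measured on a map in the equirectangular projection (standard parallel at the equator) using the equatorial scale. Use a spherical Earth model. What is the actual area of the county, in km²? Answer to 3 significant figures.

154000 km²

In the plate carrée (x = Rλ, y = Rφ), meridians are true-scale (h = 1) and parallels are stretched by k = sec φ.
Areal scale = h·k = 1 × sec φ; at 45.5°, h = 1.000, k = 1.427, so h·k = 1.427.
True area = apparent / (areal scale) = 220000 / 1.427 ≈ 154000 km².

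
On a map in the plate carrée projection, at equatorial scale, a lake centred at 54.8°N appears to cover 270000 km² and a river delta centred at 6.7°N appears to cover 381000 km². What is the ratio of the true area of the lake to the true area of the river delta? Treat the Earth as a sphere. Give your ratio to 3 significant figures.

Plate carrée has h = 1 and k = sec φ, giving areal scale sec φ; true area = (apparent area) · cos φ.
True area of lake: 270000 × cos(54.8°) = 270000 × 0.5764 = 155600 km².
True area of river delta: 381000 × cos(6.7°) = 381000 × 0.9932 = 378400 km².
Ratio = 155600 / 378400 ≈ 0.411.

0.411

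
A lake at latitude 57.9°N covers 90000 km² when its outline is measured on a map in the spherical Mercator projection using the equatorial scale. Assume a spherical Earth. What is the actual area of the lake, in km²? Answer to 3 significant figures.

25400 km²

Mercator is conformal, so the point scale is isotropic: h = k = sec φ = 1/cos φ.
Areal scale = k² = sec²φ = 1/cos²(57.9°) = 1/0.5314² = 3.541.
True area = apparent / (areal scale) = 90000 / 3.541 ≈ 25400 km².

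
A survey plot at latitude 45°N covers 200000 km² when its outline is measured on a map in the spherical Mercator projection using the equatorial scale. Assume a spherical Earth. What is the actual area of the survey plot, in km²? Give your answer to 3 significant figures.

100000 km²

The Mercator projection is conformal; its linear scale factor is the same in every direction and equals sec φ = 1/cos φ.
Areal scale = k² = sec²φ = 1/cos²(45°) = 1/0.7071² = 2.000.
True area = apparent / (areal scale) = 200000 / 2.000 ≈ 100000 km².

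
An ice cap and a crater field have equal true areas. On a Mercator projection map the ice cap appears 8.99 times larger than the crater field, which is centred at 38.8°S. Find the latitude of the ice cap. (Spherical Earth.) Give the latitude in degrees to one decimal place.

74.9°

For equal true areas on Mercator, apparent areas scale as sec²φ, so the ratio is cos²φ₂ / cos²φ₁.
cos²φ₂ / cos²φ₁ = 8.99  ⇒  cos φ₁ = cos 38.8° / √8.99 = 0.7793/2.998 = 0.2599.
φ₁ = arccos(0.2599) ≈ 74.9°.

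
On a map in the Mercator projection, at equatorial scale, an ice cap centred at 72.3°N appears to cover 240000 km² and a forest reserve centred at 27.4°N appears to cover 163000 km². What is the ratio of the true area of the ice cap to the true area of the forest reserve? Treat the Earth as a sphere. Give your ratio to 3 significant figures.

0.173

On Mercator the areal scale is sec²φ, so true area = apparent × cos²φ.
True area of ice cap: 240000 × cos²(72.3°) = 240000 × 0.09244 = 22180 km².
True area of forest reserve: 163000 × cos²(27.4°) = 163000 × 0.7882 = 128500 km².
Ratio = 22180 / 128500 ≈ 0.173.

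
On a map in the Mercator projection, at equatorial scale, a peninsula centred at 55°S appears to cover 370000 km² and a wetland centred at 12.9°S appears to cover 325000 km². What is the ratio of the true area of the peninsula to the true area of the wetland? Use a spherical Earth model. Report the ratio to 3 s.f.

Since Mercator area scale is 1/cos²φ, the true area equals the apparent area multiplied by cos²φ.
True area of peninsula: 370000 × cos²(55°) = 370000 × 0.3290 = 121700 km².
True area of wetland: 325000 × cos²(12.9°) = 325000 × 0.9502 = 308800 km².
Ratio = 121700 / 308800 ≈ 0.394.

0.394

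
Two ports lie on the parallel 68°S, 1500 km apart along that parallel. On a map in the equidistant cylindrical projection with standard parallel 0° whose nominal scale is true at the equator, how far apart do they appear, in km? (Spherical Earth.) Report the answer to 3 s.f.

In the plate carrée (x = Rλ, y = Rφ), meridians are true-scale (h = 1) and parallels are stretched by k = sec φ.
Along the parallel, k = sec 68° = 1/0.3746 = 2.669.
Map distance = 1500 × 2.669 ≈ 4000 km.

4000 km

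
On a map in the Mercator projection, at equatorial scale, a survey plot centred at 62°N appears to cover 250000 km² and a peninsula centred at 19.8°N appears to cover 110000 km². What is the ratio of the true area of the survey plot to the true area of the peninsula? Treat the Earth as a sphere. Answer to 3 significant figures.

On Mercator the areal scale is sec²φ, so true area = apparent × cos²φ.
True area of survey plot: 250000 × cos²(62°) = 250000 × 0.2204 = 55100 km².
True area of peninsula: 110000 × cos²(19.8°) = 110000 × 0.8853 = 97380 km².
Ratio = 55100 / 97380 ≈ 0.566.

0.566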